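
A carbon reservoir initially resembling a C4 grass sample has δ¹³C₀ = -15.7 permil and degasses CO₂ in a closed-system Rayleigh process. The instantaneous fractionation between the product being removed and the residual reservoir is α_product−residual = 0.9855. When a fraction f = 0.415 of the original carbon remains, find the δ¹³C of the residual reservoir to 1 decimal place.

Rayleigh residual: δ_res = (δ₀ + 1000)·f^(α−1) − 1000
α − 1 = -0.01450
f^(α−1) = 0.415^(-0.01450) = 1.012834
δ_res = (-15.7 + 1000) × 1.012834 − 1000 = 996.933 − 1000 = -3.07 permil

-3.1 permil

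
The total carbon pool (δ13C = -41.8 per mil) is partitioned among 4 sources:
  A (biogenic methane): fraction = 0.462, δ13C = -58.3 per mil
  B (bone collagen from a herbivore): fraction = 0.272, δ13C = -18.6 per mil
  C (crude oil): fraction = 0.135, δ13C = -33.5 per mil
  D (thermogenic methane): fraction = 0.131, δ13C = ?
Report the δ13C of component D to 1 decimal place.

-40.3 per mil

Isotope mass balance: δ_bulk = Σ fᵢ·δᵢ.
-41.8 = 0.462×(-58.3) + 0.272×(-18.6) + 0.135×(-33.5) + 0.131×δ_D
0.131·δ_D = -41.8 − (-36.516) = -5.284
δ_D = -5.284 / 0.131 = -40.33 per mil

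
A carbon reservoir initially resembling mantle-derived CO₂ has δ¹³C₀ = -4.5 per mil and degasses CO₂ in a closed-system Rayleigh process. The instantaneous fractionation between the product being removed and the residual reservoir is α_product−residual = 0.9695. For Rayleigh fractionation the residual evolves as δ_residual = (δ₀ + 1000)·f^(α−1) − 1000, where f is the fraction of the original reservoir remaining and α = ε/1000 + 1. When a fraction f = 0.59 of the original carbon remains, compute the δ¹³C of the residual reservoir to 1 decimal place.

11.6 per mil

Rayleigh residual: δ_res = (δ₀ + 1000)·f^(α−1) − 1000
α − 1 = -0.03050
f^(α−1) = 0.59^(-0.03050) = 1.016223
δ_res = (-4.5 + 1000) × 1.016223 − 1000 = 1011.650 − 1000 = 11.65 per mil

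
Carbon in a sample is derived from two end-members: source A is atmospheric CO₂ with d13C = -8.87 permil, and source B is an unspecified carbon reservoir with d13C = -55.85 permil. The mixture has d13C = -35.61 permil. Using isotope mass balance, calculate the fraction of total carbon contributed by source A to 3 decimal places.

δ_mix = f_A·δ_A + (1 − f_A)·δ_B  ⇒  f_A = (δ_mix − δ_B)/(δ_A − δ_B)
f_A = (-35.61 − (-55.85)) / (-8.87 − (-55.85))
f_A = 20.24 / 46.98 = 0.4308

0.431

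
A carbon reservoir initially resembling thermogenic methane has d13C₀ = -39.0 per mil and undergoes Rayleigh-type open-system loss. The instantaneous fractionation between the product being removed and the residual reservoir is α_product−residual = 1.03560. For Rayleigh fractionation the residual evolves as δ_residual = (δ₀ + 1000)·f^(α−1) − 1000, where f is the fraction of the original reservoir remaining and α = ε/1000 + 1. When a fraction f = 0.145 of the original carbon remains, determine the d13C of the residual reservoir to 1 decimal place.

-102.8 per mil

Rayleigh residual: δ_res = (δ₀ + 1000)·f^(α−1) − 1000
α − 1 = 0.03560
f^(α−1) = 0.145^(0.03560) = 0.933565
δ_res = (-39.0 + 1000) × 0.933565 − 1000 = 897.156 − 1000 = -102.84 per mil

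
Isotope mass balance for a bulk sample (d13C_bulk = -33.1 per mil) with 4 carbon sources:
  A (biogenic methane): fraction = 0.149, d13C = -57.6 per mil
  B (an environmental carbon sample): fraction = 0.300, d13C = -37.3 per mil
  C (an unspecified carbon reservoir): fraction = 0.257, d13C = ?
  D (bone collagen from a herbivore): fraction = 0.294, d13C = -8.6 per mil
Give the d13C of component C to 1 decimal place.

-42.0 per mil

Isotope mass balance: δ_bulk = Σ fᵢ·δᵢ.
-33.1 = 0.149×(-57.6) + 0.300×(-37.3) + 0.257×δ_C + 0.294×(-8.6)
0.257·δ_C = -33.1 − (-22.301) = -10.799
δ_C = -10.799 / 0.257 = -42.02 per mil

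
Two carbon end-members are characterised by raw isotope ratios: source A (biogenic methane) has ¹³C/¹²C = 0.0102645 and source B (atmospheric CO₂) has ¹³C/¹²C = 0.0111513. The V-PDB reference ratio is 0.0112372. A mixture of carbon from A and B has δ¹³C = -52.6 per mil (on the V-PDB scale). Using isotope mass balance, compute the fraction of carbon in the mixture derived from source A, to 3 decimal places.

δ_A = (0.0102645/0.0112372 − 1)×1000 = (0.913439 − 1)×1000 = -86.561 per mil
δ_B = (0.0111513/0.0112372 − 1)×1000 = (0.992356 − 1)×1000 = -7.644 per mil
f_A = (δ_mix − δ_B)/(δ_A − δ_B) = (-52.6 − (-7.644))/(-86.561 − (-7.644))
f_A = -44.956 / -78.916 = 0.5697

0.570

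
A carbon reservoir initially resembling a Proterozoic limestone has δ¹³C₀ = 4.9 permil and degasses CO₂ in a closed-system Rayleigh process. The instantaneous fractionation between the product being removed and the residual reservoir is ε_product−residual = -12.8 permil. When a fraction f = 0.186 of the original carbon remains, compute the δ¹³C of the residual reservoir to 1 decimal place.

26.8 permil

Rayleigh residual: δ_res = (δ₀ + 1000)·f^(α−1) − 1000
α = ε/1000 + 1 = 0.98720, so α − 1 = -0.01280
f^(α−1) = 0.186^(-0.01280) = 1.021763
δ_res = (4.9 + 1000) × 1.021763 − 1000 = 1026.770 − 1000 = 26.77 permil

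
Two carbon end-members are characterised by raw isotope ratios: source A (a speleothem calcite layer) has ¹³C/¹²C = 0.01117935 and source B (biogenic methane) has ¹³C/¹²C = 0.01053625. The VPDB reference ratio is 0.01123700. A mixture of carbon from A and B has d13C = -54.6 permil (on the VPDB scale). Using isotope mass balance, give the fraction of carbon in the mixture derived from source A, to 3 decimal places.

δ_A = (0.01117935/0.01123700 − 1)×1000 = (0.994870 − 1)×1000 = -5.130 permil
δ_B = (0.01053625/0.01123700 − 1)×1000 = (0.937639 − 1)×1000 = -62.361 permil
f_A = (δ_mix − δ_B)/(δ_A − δ_B) = (-54.6 − (-62.361))/(-5.130 − (-62.361))
f_A = 7.761 / 57.231 = 0.1356

0.136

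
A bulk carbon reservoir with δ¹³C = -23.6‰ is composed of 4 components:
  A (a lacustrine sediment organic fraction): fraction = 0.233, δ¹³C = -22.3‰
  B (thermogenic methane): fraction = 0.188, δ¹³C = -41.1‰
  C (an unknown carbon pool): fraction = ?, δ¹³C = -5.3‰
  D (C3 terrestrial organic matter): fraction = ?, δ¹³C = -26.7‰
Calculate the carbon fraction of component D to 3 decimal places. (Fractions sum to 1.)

Let f_D and f_C be the unknown fractions; fractions sum to 1 so f_D + f_C = 0.579.
Mass balance: Σ fᵢ·δᵢ = δ_bulk ⇒ f_D·(-26.7) + f_C·(-5.3) = -23.6 − (-12.923) = -10.677
Substitute f_C = 0.579 − f_D:
f_D·(-26.7 − -5.3) = -10.677 − 0.579×(-5.3) = -7.609
f_D = -7.609 / -21.4 = 0.3555

0.356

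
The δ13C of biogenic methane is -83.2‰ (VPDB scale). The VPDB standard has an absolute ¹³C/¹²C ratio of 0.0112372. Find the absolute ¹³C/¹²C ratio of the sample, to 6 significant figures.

0.0103023

R_sample = R_standard × (δ13C/1000 + 1)
R_sample = 0.0112372 × (-83.2/1000 + 1) = 0.0112372 × 0.916800
R_sample = 0.0103023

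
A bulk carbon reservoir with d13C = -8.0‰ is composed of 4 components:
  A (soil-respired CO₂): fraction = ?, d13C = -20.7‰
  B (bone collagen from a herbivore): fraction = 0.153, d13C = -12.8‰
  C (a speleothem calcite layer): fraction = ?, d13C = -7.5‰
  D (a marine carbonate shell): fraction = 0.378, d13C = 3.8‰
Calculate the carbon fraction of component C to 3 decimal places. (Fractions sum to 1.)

0.169

Let f_C and f_A be the unknown fractions; fractions sum to 1 so f_C + f_A = 0.469.
Mass balance: Σ fᵢ·δᵢ = δ_bulk ⇒ f_C·(-7.5) + f_A·(-20.7) = -8.0 − (-0.522) = -7.478
Substitute f_A = 0.469 − f_C:
f_C·(-7.5 − -20.7) = -7.478 − 0.469×(-20.7) = 2.230
f_C = 2.230 / 13.2 = 0.1690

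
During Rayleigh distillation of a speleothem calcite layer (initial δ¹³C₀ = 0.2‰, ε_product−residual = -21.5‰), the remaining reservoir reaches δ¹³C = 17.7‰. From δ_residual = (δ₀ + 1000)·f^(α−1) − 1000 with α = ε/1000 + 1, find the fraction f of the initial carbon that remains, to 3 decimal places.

α − 1 = ε/1000 = -0.0215
(δ_res + 1000)/(δ₀ + 1000) = (17.7 + 1000)/(0.2 + 1000) = 1017.7/1000.2 = 1.017497
f = 1.017497^(1/-0.0215) = exp(ln(1.017497)/-0.0215) = exp(0.01735/-0.0215)
f = exp(-0.8068) = 0.4463

0.446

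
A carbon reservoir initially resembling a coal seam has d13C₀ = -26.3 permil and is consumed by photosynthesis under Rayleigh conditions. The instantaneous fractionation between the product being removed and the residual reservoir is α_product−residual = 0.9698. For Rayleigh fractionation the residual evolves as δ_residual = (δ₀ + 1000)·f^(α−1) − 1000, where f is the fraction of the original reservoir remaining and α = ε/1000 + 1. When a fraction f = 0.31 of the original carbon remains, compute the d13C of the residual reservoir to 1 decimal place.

8.8 permil

Rayleigh residual: δ_res = (δ₀ + 1000)·f^(α−1) − 1000
α − 1 = -0.03020
f^(α−1) = 0.31^(-0.03020) = 1.036003
δ_res = (-26.3 + 1000) × 1.036003 − 1000 = 1008.756 − 1000 = 8.76 permil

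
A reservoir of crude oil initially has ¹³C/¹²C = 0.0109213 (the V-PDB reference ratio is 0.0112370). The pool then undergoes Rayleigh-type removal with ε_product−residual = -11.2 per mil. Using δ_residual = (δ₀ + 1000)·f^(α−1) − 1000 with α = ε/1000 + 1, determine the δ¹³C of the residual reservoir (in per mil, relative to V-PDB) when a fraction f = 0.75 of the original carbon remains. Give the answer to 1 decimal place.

-25.0 per mil

δ₀ = (0.0109213/0.0112370 − 1)×1000 = (0.971905 − 1)×1000 = -28.095 per mil
α − 1 = ε/1000 = -0.0112
f^(α−1) = 0.75^(-0.0112) = 1.003227
δ_res = (-28.095 + 1000) × 1.003227 − 1000 = 975.042 − 1000 = -24.96 per mil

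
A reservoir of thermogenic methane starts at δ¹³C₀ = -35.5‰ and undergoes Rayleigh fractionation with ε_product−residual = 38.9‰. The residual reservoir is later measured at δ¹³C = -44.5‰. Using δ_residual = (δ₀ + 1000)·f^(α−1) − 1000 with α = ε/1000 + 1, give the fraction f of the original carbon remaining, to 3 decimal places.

0.786

α − 1 = ε/1000 = 0.0389
(δ_res + 1000)/(δ₀ + 1000) = (-44.5 + 1000)/(-35.5 + 1000) = 955.5/964.5 = 0.990669
f = 0.990669^(1/0.0389) = exp(ln(0.990669)/0.0389) = exp(-0.00938/0.0389)
f = exp(-0.2410) = 0.7858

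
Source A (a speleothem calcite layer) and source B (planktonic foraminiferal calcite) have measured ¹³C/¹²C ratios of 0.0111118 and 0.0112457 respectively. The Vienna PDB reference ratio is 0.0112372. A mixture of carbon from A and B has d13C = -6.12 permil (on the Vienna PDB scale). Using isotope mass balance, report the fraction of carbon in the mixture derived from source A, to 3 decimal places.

δ_A = (0.0111118/0.0112372 − 1)×1000 = (0.988841 − 1)×1000 = -11.159 permil
δ_B = (0.0112457/0.0112372 − 1)×1000 = (1.000756 − 1)×1000 = 0.756 permil
f_A = (δ_mix − δ_B)/(δ_A − δ_B) = (-6.12 − (0.756))/(-11.159 − (0.756))
f_A = -6.876 / -11.916 = 0.5771

0.577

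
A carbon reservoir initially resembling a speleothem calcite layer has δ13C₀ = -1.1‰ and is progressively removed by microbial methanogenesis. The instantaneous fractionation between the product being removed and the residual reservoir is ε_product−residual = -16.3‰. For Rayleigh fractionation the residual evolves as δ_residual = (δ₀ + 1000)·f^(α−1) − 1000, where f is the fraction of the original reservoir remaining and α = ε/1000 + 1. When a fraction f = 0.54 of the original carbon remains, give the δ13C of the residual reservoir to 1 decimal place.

9.0‰

Rayleigh residual: δ_res = (δ₀ + 1000)·f^(α−1) − 1000
α = ε/1000 + 1 = 0.98370, so α − 1 = -0.01630
f^(α−1) = 0.54^(-0.01630) = 1.010094
δ_res = (-1.1 + 1000) × 1.010094 − 1000 = 1008.983 − 1000 = 8.98‰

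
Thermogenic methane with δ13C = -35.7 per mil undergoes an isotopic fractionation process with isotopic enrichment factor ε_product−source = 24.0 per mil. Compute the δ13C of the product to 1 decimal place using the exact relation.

-12.6 per mil

To first order, δ_product ≈ δ_source + ε = -11.7 per mil.
Exactly, δ_product = (δ_source + 1000)·(ε/1000 + 1) − 1000.
δ_product = (-35.7 + 1000) × (24.0/1000 + 1) − 1000
δ_product = -12.56 per mil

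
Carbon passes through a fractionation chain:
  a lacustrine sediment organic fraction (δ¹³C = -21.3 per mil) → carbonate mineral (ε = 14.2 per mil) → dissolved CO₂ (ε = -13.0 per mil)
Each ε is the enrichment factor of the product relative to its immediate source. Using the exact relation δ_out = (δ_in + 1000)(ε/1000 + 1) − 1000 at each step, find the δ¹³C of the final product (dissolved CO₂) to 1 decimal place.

step 1: δ = (-21.30 + 1000)·(14.2/1000 + 1) − 1000 = -7.40 per mil
step 2: δ = (-7.40 + 1000)·(-13.0/1000 + 1) − 1000 = -20.31 per mil

-20.3 per mil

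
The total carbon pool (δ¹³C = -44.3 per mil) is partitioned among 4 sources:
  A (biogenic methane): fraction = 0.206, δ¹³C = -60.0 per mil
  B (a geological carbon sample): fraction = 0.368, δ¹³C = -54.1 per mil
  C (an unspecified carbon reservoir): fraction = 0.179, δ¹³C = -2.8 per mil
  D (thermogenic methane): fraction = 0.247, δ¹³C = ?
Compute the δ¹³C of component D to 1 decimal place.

Isotope mass balance: δ_bulk = Σ fᵢ·δᵢ.
-44.3 = 0.206×(-60.0) + 0.368×(-54.1) + 0.179×(-2.8) + 0.247×δ_D
0.247·δ_D = -44.3 − (-32.770) = -11.530
δ_D = -11.530 / 0.247 = -46.68 per mil

-46.7 per mil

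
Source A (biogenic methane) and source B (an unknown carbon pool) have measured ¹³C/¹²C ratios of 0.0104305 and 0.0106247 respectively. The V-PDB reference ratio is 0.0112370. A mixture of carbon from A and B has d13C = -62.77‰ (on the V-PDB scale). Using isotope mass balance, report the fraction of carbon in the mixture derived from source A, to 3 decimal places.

0.479

δ_A = (0.0104305/0.0112370 − 1)×1000 = (0.928228 − 1)×1000 = -71.772‰
δ_B = (0.0106247/0.0112370 − 1)×1000 = (0.945510 − 1)×1000 = -54.490‰
f_A = (δ_mix − δ_B)/(δ_A − δ_B) = (-62.77 − (-54.490))/(-71.772 − (-54.490))
f_A = -8.280 / -17.282 = 0.4791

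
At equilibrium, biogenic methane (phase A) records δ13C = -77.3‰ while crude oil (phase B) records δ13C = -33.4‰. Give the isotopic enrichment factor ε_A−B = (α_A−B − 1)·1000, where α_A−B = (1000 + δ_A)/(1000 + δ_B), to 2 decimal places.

α_A−B = (1000 + -77.3) / (1000 + -33.4) = 922.7 / 966.6 = 0.954583
ε_A−B = (0.954583 − 1) × 1000 = -45.417‰
(The approximation ε ≈ δ_A − δ_B would give -43.9‰.)

-45.42‰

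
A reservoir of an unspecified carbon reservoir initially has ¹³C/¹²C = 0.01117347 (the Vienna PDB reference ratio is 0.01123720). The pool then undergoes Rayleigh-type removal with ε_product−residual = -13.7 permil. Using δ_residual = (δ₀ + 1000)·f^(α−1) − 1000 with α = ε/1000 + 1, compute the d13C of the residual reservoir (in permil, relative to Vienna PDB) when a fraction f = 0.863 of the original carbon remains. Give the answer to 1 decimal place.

-3.7 permil

δ₀ = (0.01117347/0.01123720 − 1)×1000 = (0.994329 − 1)×1000 = -5.671 permil
α − 1 = ε/1000 = -0.0137
f^(α−1) = 0.863^(-0.0137) = 1.002021
δ_res = (-5.671 + 1000) × 1.002021 − 1000 = 996.338 − 1000 = -3.66 permil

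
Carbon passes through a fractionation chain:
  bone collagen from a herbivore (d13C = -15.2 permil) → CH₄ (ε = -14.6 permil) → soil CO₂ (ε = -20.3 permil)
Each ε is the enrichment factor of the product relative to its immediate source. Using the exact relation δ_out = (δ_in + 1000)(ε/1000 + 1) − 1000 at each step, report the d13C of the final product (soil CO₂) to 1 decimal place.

-49.3 permil

step 1: δ = (-15.20 + 1000)·(-14.6/1000 + 1) − 1000 = -29.58 permil
step 2: δ = (-29.58 + 1000)·(-20.3/1000 + 1) − 1000 = -49.28 permil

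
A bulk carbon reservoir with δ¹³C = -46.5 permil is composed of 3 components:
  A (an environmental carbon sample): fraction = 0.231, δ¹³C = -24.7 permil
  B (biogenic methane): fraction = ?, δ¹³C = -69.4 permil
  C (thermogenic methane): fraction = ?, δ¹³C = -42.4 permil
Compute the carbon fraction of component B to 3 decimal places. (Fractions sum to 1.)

0.303

Let f_B and f_C be the unknown fractions; fractions sum to 1 so f_B + f_C = 0.769.
Mass balance: Σ fᵢ·δᵢ = δ_bulk ⇒ f_B·(-69.4) + f_C·(-42.4) = -46.5 − (-5.706) = -40.794
Substitute f_C = 0.769 − f_B:
f_B·(-69.4 − -42.4) = -40.794 − 0.769×(-42.4) = -8.189
f_B = -8.189 / -27.0 = 0.3033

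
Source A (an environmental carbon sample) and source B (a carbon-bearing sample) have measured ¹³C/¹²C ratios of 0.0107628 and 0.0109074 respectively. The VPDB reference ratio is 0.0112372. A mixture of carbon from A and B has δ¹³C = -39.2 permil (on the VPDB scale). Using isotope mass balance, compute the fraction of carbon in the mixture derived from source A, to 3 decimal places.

0.766

δ_A = (0.0107628/0.0112372 − 1)×1000 = (0.957783 − 1)×1000 = -42.217 permil
δ_B = (0.0109074/0.0112372 − 1)×1000 = (0.970651 − 1)×1000 = -29.349 permil
f_A = (δ_mix − δ_B)/(δ_A − δ_B) = (-39.2 − (-29.349))/(-42.217 − (-29.349))
f_A = -9.851 / -12.868 = 0.7655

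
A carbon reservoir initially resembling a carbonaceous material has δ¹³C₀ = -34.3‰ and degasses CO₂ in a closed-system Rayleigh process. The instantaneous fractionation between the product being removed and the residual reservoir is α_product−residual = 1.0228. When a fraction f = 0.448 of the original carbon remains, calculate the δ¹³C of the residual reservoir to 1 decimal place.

-51.8‰

Rayleigh residual: δ_res = (δ₀ + 1000)·f^(α−1) − 1000
α − 1 = 0.02280
f^(α−1) = 0.448^(0.02280) = 0.981859
δ_res = (-34.3 + 1000) × 0.981859 − 1000 = 948.181 − 1000 = -51.82‰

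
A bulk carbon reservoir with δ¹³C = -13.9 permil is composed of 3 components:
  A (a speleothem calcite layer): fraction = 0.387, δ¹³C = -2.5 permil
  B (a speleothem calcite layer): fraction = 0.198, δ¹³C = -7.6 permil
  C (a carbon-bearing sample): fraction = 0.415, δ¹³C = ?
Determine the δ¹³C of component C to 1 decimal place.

-27.5 permil

Isotope mass balance: δ_bulk = Σ fᵢ·δᵢ.
-13.9 = 0.387×(-2.5) + 0.198×(-7.6) + 0.415×δ_C
0.415·δ_C = -13.9 − (-2.472) = -11.428
δ_C = -11.428 / 0.415 = -27.54 permil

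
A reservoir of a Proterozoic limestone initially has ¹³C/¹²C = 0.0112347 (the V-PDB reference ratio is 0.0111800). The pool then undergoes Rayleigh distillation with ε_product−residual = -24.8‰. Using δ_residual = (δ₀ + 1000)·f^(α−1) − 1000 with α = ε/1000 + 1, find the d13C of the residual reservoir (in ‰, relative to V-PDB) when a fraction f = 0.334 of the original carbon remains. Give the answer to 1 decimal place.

δ₀ = (0.0112347/0.0111800 − 1)×1000 = (1.004893 − 1)×1000 = 4.893‰
α − 1 = ε/1000 = -0.0248
f^(α−1) = 0.334^(-0.0248) = 1.027569
δ_res = (4.893 + 1000) × 1.027569 − 1000 = 1032.597 − 1000 = 32.60‰

32.6‰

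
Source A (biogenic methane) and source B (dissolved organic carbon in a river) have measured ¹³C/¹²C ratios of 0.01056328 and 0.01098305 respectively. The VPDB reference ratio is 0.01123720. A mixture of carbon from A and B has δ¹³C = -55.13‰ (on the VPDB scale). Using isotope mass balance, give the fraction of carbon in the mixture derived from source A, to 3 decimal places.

0.870

δ_A = (0.01056328/0.01123720 − 1)×1000 = (0.940028 − 1)×1000 = -59.972‰
δ_B = (0.01098305/0.01123720 − 1)×1000 = (0.977383 − 1)×1000 = -22.617‰
f_A = (δ_mix − δ_B)/(δ_A − δ_B) = (-55.13 − (-22.617))/(-59.972 − (-22.617))
f_A = -32.513 / -37.355 = 0.8704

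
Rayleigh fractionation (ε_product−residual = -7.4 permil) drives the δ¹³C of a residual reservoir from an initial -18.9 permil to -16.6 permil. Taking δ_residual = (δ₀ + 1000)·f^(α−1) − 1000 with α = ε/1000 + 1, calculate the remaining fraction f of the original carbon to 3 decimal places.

α − 1 = ε/1000 = -0.0074
(δ_res + 1000)/(δ₀ + 1000) = (-16.6 + 1000)/(-18.9 + 1000) = 983.4/981.1 = 1.002344
f = 1.002344^(1/-0.0074) = exp(ln(1.002344)/-0.0074) = exp(0.00234/-0.0074)
f = exp(-0.3164) = 0.7287

0.729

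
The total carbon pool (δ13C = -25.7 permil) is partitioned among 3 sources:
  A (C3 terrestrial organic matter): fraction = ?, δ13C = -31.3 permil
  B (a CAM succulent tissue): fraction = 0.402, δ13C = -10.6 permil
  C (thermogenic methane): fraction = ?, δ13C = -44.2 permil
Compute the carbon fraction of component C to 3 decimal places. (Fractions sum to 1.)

0.211

Let f_C and f_A be the unknown fractions; fractions sum to 1 so f_C + f_A = 0.598.
Mass balance: Σ fᵢ·δᵢ = δ_bulk ⇒ f_C·(-44.2) + f_A·(-31.3) = -25.7 − (-4.261) = -21.439
Substitute f_A = 0.598 − f_C:
f_C·(-44.2 − -31.3) = -21.439 − 0.598×(-31.3) = -2.721
f_C = -2.721 / -12.9 = 0.2110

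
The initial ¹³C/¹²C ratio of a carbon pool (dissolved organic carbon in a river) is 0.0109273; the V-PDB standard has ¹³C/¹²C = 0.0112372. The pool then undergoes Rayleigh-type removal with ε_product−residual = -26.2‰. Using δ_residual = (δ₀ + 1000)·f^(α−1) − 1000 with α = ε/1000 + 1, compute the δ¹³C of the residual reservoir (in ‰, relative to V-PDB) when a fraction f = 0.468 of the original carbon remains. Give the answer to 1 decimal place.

-8.0‰

δ₀ = (0.0109273/0.0112372 − 1)×1000 = (0.972422 − 1)×1000 = -27.578‰
α − 1 = ε/1000 = -0.0262
f^(α−1) = 0.468^(-0.0262) = 1.020093
δ_res = (-27.578 + 1000) × 1.020093 − 1000 = 991.960 − 1000 = -8.04‰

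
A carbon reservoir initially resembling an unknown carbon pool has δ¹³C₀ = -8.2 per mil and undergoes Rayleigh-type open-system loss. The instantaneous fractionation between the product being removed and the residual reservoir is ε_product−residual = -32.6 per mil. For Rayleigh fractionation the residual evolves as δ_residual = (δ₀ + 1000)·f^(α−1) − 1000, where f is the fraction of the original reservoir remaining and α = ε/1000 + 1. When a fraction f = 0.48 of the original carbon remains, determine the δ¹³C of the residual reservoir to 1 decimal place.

15.8 per mil

Rayleigh residual: δ_res = (δ₀ + 1000)·f^(α−1) − 1000
α = ε/1000 + 1 = 0.96740, so α − 1 = -0.03260
f^(α−1) = 0.48^(-0.03260) = 1.024216
δ_res = (-8.2 + 1000) × 1.024216 − 1000 = 1015.817 − 1000 = 15.82 per mil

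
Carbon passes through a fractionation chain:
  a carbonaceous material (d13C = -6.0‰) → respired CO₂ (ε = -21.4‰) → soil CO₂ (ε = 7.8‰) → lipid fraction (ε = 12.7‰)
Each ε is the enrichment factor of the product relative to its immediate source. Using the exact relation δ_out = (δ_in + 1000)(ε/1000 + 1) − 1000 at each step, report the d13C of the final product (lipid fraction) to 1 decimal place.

step 1: δ = (-6.00 + 1000)·(-21.4/1000 + 1) − 1000 = -27.27‰
step 2: δ = (-27.27 + 1000)·(7.8/1000 + 1) − 1000 = -19.68‰
step 3: δ = (-19.68 + 1000)·(12.7/1000 + 1) − 1000 = -7.23‰

-7.2‰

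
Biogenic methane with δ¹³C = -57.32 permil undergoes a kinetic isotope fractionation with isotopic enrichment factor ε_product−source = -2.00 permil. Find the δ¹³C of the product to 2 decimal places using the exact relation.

To first order, δ_product ≈ δ_source + ε = -59.32 permil.
Exactly, δ_product = (δ_source + 1000)·(ε/1000 + 1) − 1000.
δ_product = (-57.32 + 1000) × (-2.00/1000 + 1) − 1000
δ_product = -59.205 permil

-59.21 permil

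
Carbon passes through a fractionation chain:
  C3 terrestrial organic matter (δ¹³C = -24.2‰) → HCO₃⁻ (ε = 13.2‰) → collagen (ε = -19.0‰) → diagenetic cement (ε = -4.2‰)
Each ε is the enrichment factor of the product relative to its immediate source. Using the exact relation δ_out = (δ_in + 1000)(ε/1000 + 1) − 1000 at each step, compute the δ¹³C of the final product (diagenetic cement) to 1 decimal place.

-34.2‰

step 1: δ = (-24.20 + 1000)·(13.2/1000 + 1) − 1000 = -11.32‰
step 2: δ = (-11.32 + 1000)·(-19.0/1000 + 1) − 1000 = -30.10‰
step 3: δ = (-30.10 + 1000)·(-4.2/1000 + 1) − 1000 = -34.18‰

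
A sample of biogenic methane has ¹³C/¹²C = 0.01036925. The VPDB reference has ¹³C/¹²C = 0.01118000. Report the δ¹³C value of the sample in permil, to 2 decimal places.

δ¹³C = (R_sample / R_standard − 1) × 1000
R_sample / R_standard = 0.01036925 / 0.01118000 = 0.927482
δ¹³C = (0.927482 − 1) × 1000 = -72.518 permil

-72.52 permil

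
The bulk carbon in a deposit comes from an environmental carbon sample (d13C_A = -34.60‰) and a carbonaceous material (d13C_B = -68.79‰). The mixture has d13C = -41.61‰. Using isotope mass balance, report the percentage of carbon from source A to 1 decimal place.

79.5%

δ_mix = f_A·δ_A + (1 − f_A)·δ_B  ⇒  f_A = (δ_mix − δ_B)/(δ_A − δ_B)
f_A = (-41.61 − (-68.79)) / (-34.60 − (-68.79))
f_A = 27.18 / 34.19 = 0.7950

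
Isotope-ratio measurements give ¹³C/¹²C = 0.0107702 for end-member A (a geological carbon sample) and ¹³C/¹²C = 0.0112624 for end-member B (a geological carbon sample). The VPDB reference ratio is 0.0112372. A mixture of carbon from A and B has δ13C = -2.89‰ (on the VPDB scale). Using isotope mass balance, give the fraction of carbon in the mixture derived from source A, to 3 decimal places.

δ_A = (0.0107702/0.0112372 − 1)×1000 = (0.958442 − 1)×1000 = -41.558‰
δ_B = (0.0112624/0.0112372 − 1)×1000 = (1.002243 − 1)×1000 = 2.243‰
f_A = (δ_mix − δ_B)/(δ_A − δ_B) = (-2.89 − (2.243))/(-41.558 − (2.243))
f_A = -5.133 / -43.801 = 0.1172

0.117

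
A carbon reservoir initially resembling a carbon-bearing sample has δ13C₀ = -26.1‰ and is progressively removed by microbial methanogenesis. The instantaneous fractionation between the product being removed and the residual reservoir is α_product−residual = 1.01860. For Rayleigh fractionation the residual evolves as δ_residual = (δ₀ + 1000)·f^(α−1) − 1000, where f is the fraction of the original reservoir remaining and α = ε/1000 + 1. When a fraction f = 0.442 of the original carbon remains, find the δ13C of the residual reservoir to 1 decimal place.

Rayleigh residual: δ_res = (δ₀ + 1000)·f^(α−1) − 1000
α − 1 = 0.01860
f^(α−1) = 0.442^(0.01860) = 0.984929
δ_res = (-26.1 + 1000) × 0.984929 − 1000 = 959.222 − 1000 = -40.78‰

-40.8‰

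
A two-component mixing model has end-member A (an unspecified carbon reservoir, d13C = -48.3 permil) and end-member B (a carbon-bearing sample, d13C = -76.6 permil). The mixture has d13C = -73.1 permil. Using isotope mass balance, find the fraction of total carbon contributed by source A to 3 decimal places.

δ_mix = f_A·δ_A + (1 − f_A)·δ_B  ⇒  f_A = (δ_mix − δ_B)/(δ_A − δ_B)
f_A = (-73.1 − (-76.6)) / (-48.3 − (-76.6))
f_A = 3.5 / 28.3 = 0.1237

0.124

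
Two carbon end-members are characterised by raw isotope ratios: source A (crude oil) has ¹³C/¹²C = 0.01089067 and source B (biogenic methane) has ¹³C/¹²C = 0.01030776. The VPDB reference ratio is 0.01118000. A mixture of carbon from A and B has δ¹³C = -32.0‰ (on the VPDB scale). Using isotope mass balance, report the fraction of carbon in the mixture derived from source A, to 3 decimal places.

0.883

δ_A = (0.01089067/0.01118000 − 1)×1000 = (0.974121 − 1)×1000 = -25.879‰
δ_B = (0.01030776/0.01118000 − 1)×1000 = (0.921982 − 1)×1000 = -78.018‰
f_A = (δ_mix − δ_B)/(δ_A − δ_B) = (-32.0 − (-78.018))/(-25.879 − (-78.018))
f_A = 46.018 / 52.139 = 0.8826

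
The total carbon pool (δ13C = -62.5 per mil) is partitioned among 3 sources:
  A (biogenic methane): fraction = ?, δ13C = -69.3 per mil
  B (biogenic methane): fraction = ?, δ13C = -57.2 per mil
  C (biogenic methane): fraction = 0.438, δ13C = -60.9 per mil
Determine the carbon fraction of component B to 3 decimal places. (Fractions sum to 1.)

Let f_B and f_A be the unknown fractions; fractions sum to 1 so f_B + f_A = 0.562.
Mass balance: Σ fᵢ·δᵢ = δ_bulk ⇒ f_B·(-57.2) + f_A·(-69.3) = -62.5 − (-26.674) = -35.826
Substitute f_A = 0.562 − f_B:
f_B·(-57.2 − -69.3) = -35.826 − 0.562×(-69.3) = 3.121
f_B = 3.121 / 12.1 = 0.2579

0.258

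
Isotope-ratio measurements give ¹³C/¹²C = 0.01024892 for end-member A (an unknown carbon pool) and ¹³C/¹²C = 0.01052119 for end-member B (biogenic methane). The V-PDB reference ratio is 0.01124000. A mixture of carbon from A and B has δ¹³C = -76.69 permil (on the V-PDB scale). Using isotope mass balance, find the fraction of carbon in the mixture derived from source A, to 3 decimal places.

0.526

δ_A = (0.01024892/0.01124000 − 1)×1000 = (0.911826 − 1)×1000 = -88.174 permil
δ_B = (0.01052119/0.01124000 − 1)×1000 = (0.936049 − 1)×1000 = -63.951 permil
f_A = (δ_mix − δ_B)/(δ_A − δ_B) = (-76.69 − (-63.951))/(-88.174 − (-63.951))
f_A = -12.739 / -24.223 = 0.5259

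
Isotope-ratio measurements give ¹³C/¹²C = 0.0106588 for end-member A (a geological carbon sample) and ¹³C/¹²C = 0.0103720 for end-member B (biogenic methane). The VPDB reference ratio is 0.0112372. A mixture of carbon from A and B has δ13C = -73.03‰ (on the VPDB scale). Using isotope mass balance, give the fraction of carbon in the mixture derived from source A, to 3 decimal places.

0.155

δ_A = (0.0106588/0.0112372 − 1)×1000 = (0.948528 − 1)×1000 = -51.472‰
δ_B = (0.0103720/0.0112372 − 1)×1000 = (0.923006 − 1)×1000 = -76.994‰
f_A = (δ_mix − δ_B)/(δ_A − δ_B) = (-73.03 − (-76.994))/(-51.472 − (-76.994))
f_A = 3.964 / 25.522 = 0.1553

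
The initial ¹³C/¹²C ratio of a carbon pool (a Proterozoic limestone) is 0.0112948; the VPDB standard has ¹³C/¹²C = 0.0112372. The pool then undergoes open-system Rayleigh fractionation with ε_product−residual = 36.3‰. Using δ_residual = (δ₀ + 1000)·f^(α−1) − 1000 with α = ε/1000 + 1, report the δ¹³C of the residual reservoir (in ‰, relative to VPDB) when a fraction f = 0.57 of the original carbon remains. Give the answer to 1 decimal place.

δ₀ = (0.0112948/0.0112372 − 1)×1000 = (1.005126 − 1)×1000 = 5.126‰
α − 1 = ε/1000 = 0.0363
f^(α−1) = 0.57^(0.0363) = 0.979802
δ_res = (5.126 + 1000) × 0.979802 − 1000 = 984.824 − 1000 = -15.18‰

-15.2‰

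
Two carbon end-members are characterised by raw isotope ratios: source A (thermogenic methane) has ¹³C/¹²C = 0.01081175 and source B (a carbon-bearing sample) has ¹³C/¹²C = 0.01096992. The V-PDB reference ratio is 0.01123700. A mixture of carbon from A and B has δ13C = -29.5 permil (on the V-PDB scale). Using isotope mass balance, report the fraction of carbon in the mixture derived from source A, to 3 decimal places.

0.407

δ_A = (0.01081175/0.01123700 − 1)×1000 = (0.962156 − 1)×1000 = -37.844 permil
δ_B = (0.01096992/0.01123700 − 1)×1000 = (0.976232 − 1)×1000 = -23.768 permil
f_A = (δ_mix − δ_B)/(δ_A − δ_B) = (-29.5 − (-23.768))/(-37.844 − (-23.768))
f_A = -5.732 / -14.076 = 0.4072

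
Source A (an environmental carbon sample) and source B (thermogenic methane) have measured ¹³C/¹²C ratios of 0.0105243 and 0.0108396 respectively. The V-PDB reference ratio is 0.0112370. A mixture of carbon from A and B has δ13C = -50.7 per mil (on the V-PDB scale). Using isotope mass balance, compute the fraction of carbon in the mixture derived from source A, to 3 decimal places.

0.547

δ_A = (0.0105243/0.0112370 − 1)×1000 = (0.936576 − 1)×1000 = -63.424 per mil
δ_B = (0.0108396/0.0112370 − 1)×1000 = (0.964635 − 1)×1000 = -35.365 per mil
f_A = (δ_mix − δ_B)/(δ_A − δ_B) = (-50.7 − (-35.365))/(-63.424 − (-35.365))
f_A = -15.335 / -28.059 = 0.5465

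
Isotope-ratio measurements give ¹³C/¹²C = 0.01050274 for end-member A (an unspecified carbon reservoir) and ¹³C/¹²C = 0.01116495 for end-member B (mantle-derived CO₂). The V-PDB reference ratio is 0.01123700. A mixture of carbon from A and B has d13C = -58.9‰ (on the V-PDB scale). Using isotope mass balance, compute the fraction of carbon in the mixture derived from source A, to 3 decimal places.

0.891

δ_A = (0.01050274/0.01123700 − 1)×1000 = (0.934657 − 1)×1000 = -65.343‰
δ_B = (0.01116495/0.01123700 − 1)×1000 = (0.993588 − 1)×1000 = -6.412‰
f_A = (δ_mix − δ_B)/(δ_A − δ_B) = (-58.9 − (-6.412))/(-65.343 − (-6.412))
f_A = -52.488 / -58.931 = 0.8907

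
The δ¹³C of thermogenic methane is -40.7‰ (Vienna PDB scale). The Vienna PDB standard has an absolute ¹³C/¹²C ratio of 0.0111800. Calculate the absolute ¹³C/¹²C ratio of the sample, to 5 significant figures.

0.010725

R_sample = R_standard × (δ¹³C/1000 + 1)
R_sample = 0.0111800 × (-40.7/1000 + 1) = 0.0111800 × 0.959300
R_sample = 0.0107250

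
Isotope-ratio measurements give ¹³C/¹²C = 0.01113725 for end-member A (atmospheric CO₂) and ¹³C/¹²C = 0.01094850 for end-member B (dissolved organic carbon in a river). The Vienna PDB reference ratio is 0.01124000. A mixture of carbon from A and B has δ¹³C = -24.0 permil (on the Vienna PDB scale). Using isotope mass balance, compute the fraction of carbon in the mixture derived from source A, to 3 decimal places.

0.115

δ_A = (0.01113725/0.01124000 − 1)×1000 = (0.990859 − 1)×1000 = -9.141 permil
δ_B = (0.01094850/0.01124000 − 1)×1000 = (0.974066 − 1)×1000 = -25.934 permil
f_A = (δ_mix − δ_B)/(δ_A − δ_B) = (-24.0 − (-25.934))/(-9.141 − (-25.934))
f_A = 1.934 / 16.793 = 0.1152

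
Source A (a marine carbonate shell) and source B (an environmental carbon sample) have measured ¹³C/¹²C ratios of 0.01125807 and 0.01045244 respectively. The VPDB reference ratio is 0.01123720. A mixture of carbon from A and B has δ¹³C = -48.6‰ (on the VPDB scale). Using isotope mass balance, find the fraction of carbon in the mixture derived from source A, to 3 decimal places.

0.296

δ_A = (0.01125807/0.01123720 − 1)×1000 = (1.001857 − 1)×1000 = 1.857‰
δ_B = (0.01045244/0.01123720 − 1)×1000 = (0.930164 − 1)×1000 = -69.836‰
f_A = (δ_mix − δ_B)/(δ_A − δ_B) = (-48.6 − (-69.836))/(1.857 − (-69.836))
f_A = 21.236 / 71.693 = 0.2962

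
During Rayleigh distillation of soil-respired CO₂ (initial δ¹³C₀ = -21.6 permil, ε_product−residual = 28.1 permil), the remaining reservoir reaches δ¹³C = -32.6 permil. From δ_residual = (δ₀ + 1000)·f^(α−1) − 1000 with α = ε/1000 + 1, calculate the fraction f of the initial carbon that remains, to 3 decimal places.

0.669

α − 1 = ε/1000 = 0.0281
(δ_res + 1000)/(δ₀ + 1000) = (-32.6 + 1000)/(-21.6 + 1000) = 967.4/978.4 = 0.988757
f = 0.988757^(1/0.0281) = exp(ln(0.988757)/0.0281) = exp(-0.01131/0.0281)
f = exp(-0.4024) = 0.6687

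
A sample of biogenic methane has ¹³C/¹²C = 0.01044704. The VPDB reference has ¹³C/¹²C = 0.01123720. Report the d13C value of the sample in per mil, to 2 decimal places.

-70.32 per mil

d13C = (R_sample / R_standard − 1) × 1000
R_sample / R_standard = 0.01044704 / 0.01123720 = 0.929684
d13C = (0.929684 − 1) × 1000 = -70.316 per mil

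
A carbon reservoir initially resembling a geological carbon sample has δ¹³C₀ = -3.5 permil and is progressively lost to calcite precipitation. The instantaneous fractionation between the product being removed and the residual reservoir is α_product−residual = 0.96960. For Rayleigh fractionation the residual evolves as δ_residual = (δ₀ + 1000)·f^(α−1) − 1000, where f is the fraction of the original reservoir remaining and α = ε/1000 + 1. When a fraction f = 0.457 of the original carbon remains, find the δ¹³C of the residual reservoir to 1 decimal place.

20.5 permil

Rayleigh residual: δ_res = (δ₀ + 1000)·f^(α−1) − 1000
α − 1 = -0.03040
f^(α−1) = 0.457^(-0.03040) = 1.024091
δ_res = (-3.5 + 1000) × 1.024091 − 1000 = 1020.507 − 1000 = 20.51 permil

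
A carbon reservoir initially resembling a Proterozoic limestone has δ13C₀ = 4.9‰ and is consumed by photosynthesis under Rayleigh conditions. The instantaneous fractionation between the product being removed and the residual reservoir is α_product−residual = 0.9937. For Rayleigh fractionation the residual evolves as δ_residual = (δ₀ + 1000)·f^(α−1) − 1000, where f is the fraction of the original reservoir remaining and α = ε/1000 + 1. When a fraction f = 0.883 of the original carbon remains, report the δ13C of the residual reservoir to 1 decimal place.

Rayleigh residual: δ_res = (δ₀ + 1000)·f^(α−1) − 1000
α − 1 = -0.00630
f^(α−1) = 0.883^(-0.00630) = 1.000784
δ_res = (4.9 + 1000) × 1.000784 − 1000 = 1005.688 − 1000 = 5.69‰

5.7‰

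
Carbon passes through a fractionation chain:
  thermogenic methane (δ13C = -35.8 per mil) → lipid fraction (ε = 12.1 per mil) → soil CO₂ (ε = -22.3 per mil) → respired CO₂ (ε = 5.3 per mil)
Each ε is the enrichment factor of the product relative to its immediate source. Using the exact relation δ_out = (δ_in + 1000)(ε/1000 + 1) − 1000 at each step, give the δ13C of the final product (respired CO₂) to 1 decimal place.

step 1: δ = (-35.80 + 1000)·(12.1/1000 + 1) − 1000 = -24.13 per mil
step 2: δ = (-24.13 + 1000)·(-22.3/1000 + 1) − 1000 = -45.90 per mil
step 3: δ = (-45.90 + 1000)·(5.3/1000 + 1) − 1000 = -40.84 per mil

-40.8 per mil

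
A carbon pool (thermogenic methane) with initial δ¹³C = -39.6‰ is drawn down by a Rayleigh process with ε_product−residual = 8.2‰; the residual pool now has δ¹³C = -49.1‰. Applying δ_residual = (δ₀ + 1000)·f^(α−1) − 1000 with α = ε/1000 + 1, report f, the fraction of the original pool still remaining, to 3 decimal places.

0.298

α − 1 = ε/1000 = 0.0082
(δ_res + 1000)/(δ₀ + 1000) = (-49.1 + 1000)/(-39.6 + 1000) = 950.9/960.4 = 0.990108
f = 0.990108^(1/0.0082) = exp(ln(0.990108)/0.0082) = exp(-0.00994/0.0082)
f = exp(-1.2123) = 0.2975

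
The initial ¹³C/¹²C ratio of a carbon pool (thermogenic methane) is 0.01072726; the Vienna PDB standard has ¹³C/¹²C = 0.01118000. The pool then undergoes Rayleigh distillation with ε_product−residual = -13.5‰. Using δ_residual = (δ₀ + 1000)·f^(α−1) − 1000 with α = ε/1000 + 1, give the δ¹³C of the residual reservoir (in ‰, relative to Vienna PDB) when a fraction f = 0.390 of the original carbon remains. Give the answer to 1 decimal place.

-28.2‰

δ₀ = (0.01072726/0.01118000 − 1)×1000 = (0.959504 − 1)×1000 = -40.496‰
α − 1 = ε/1000 = -0.0135
f^(α−1) = 0.390^(-0.0135) = 1.012793
δ_res = (-40.496 + 1000) × 1.012793 − 1000 = 971.779 − 1000 = -28.22‰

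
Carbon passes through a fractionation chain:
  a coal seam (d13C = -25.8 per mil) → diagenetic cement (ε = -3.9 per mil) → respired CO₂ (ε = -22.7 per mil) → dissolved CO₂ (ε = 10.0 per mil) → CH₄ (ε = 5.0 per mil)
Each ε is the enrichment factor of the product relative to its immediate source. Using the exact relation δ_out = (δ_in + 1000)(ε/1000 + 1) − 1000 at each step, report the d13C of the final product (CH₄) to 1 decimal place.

step 1: δ = (-25.80 + 1000)·(-3.9/1000 + 1) − 1000 = -29.60 per mil
step 2: δ = (-29.60 + 1000)·(-22.7/1000 + 1) − 1000 = -51.63 per mil
step 3: δ = (-51.63 + 1000)·(10.0/1000 + 1) − 1000 = -42.14 per mil
step 4: δ = (-42.14 + 1000)·(5.0/1000 + 1) − 1000 = -37.35 per mil

-37.4 per mil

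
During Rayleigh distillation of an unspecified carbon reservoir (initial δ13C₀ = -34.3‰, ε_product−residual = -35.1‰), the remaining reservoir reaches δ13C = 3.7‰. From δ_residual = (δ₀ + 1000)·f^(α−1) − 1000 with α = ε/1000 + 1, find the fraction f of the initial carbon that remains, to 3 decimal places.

0.333

α − 1 = ε/1000 = -0.0351
(δ_res + 1000)/(δ₀ + 1000) = (3.7 + 1000)/(-34.3 + 1000) = 1003.7/965.7 = 1.039350
f = 1.039350^(1/-0.0351) = exp(ln(1.039350)/-0.0351) = exp(0.03860/-0.0351)
f = exp(-1.0996) = 0.3330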